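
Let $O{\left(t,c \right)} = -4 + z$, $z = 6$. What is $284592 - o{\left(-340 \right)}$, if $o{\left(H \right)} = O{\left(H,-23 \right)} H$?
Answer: $285272$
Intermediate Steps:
$O{\left(t,c \right)} = 2$ ($O{\left(t,c \right)} = -4 + 6 = 2$)
$o{\left(H \right)} = 2 H$
$284592 - o{\left(-340 \right)} = 284592 - 2 \left(-340\right) = 284592 - -680 = 284592 + 680 = 285272$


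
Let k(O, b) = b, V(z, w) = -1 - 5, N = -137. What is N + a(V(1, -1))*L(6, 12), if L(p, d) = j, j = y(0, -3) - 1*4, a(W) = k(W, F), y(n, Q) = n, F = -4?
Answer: -121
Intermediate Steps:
V(z, w) = -6
a(W) = -4
j = -4 (j = 0 - 1*4 = 0 - 4 = -4)
L(p, d) = -4
N + a(V(1, -1))*L(6, 12) = -137 - 4*(-4) = -137 + 16 = -121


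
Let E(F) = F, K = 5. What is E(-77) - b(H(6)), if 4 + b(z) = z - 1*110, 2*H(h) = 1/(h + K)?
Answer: 813/22 ≈ 36.955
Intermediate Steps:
H(h) = 1/(2*(5 + h)) (H(h) = 1/(2*(h + 5)) = 1/(2*(5 + h)))
b(z) = -114 + z (b(z) = -4 + (z - 1*110) = -4 + (z - 110) = -4 + (-110 + z) = -114 + z)
E(-77) - b(H(6)) = -77 - (-114 + 1/(2*(5 + 6))) = -77 - (-114 + (½)/11) = -77 - (-114 + (½)*(1/11)) = -77 - (-114 + 1/22) = -77 - 1*(-2507/22) = -77 + 2507/22 = 813/22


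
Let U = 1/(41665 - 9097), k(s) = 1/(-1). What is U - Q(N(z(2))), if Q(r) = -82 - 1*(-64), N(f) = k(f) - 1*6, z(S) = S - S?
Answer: 586225/32568 ≈ 18.000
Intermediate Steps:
k(s) = -1
z(S) = 0
N(f) = -7 (N(f) = -1 - 1*6 = -1 - 6 = -7)
Q(r) = -18 (Q(r) = -82 + 64 = -18)
U = 1/32568 ≈ 3.0705e-5
U - Q(N(z(2))) = 1/32568 - 1*(-18) = 1/32568 + 18 = 586225/32568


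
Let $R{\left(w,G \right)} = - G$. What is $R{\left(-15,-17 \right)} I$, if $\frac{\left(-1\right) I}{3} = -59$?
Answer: $3009$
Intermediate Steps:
$I = 177$ ($I = \left(-3\right) \left(-59\right) = 177$)
$R{\left(-15,-17 \right)} I = \left(-1\right) \left(-17\right) 177 = 17 \cdot 177 = 3009$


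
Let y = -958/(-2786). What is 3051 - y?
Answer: 4249564/1393 ≈ 3050.7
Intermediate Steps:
y = 479/1393 (y = -958*(-1/2786) = 479/1393 ≈ 0.34386)
3051 - y = 3051 - 1*479/1393 = 3051 - 479/1393 = 4249564/1393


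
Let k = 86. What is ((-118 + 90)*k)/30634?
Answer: -1204/15317 ≈ -0.078605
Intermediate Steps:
((-118 + 90)*k)/30634 = ((-118 + 90)*86)/30634 = -28*86*(1/30634) = -2408*1/30634 = -1204/15317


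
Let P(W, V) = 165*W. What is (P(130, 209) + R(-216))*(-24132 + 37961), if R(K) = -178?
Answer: 294170488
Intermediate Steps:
(P(130, 209) + R(-216))*(-24132 + 37961) = (165*130 - 178)*(-24132 + 37961) = (21450 - 178)*13829 = 21272*13829 = 294170488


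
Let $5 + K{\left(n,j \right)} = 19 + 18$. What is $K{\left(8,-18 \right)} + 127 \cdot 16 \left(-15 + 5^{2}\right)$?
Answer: $20352$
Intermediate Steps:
$K{\left(n,j \right)} = 32$ ($K{\left(n,j \right)} = -5 + \left(19 + 18\right) = -5 + 37 = 32$)
$K{\left(8,-18 \right)} + 127 \cdot 16 \left(-15 + 5^{2}\right) = 32 + 127 \cdot 16 \left(-15 + 5^{2}\right) = 32 + 127 \cdot 16 \left(-15 + 25\right) = 32 + 127 \cdot 16 \cdot 10 = 32 + 127 \cdot 160 = 32 + 20320 = 20352$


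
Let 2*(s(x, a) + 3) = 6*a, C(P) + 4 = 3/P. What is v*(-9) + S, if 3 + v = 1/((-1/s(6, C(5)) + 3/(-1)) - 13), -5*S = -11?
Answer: 156416/5255 ≈ 29.765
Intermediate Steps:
S = 11/5 (S = -⅕*(-11) = 11/5 ≈ 2.2000)
C(P) = -4 + 3/P
s(x, a) = -3 + 3*a (s(x, a) = -3 + (6*a)/2 = -3 + 3*a)
v = -3219/1051 (v = -3 + 1/((-1/(-3 + 3*(-4 + 3/5)) + 3/(-1)) - 13) = -3 + 1/((-1/(-3 + 3*(-4 + 3*(⅕))) + 3*(-1)) - 13) = -3 + 1/((-1/(-3 + 3*(-4 + ⅗)) - 3) - 13) = -3 + 1/((-1/(-3 + 3*(-17/5)) - 3) - 13) = -3 + 1/((-1/(-3 - 51/5) - 3) - 13) = -3 + 1/((-1/(-66/5) - 3) - 13) = -3 + 1/((-1*(-5/66) - 3) - 13) = -3 + 1/((5/66 - 3) - 13) = -3 + 1/(-193/66 - 13) = -3 + 1/(-1051/66) = -3 - 66/1051 = -3219/1051 ≈ -3.0628)
v*(-9) + S = -3219/1051*(-9) + 11/5 = 28971/1051 + 11/5 = 156416/5255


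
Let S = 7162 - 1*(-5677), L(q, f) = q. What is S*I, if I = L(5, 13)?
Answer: 64195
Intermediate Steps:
I = 5
S = 12839 (S = 7162 + 5677 = 12839)
S*I = 12839*5 = 64195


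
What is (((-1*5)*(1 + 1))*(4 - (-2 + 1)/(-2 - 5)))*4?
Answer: -1080/7 ≈ -154.29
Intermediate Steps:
(((-1*5)*(1 + 1))*(4 - (-2 + 1)/(-2 - 5)))*4 = ((-5*2)*(4 - (-1)/(-7)))*4 = -10*(4 - (-1)*(-1)/7)*4 = -10*(4 - 1*⅐)*4 = -10*(4 - ⅐)*4 = -10*27/7*4 = -270/7*4 = -1080/7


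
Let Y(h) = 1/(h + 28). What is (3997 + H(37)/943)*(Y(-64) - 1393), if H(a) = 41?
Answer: -384191489/69 ≈ -5.5680e+6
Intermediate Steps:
Y(h) = 1/(28 + h)
(3997 + H(37)/943)*(Y(-64) - 1393) = (3997 + 41/943)*(1/(28 - 64) - 1393) = (3997 + 41*(1/943))*(1/(-36) - 1393) = (3997 + 1/23)*(-1/36 - 1393) = (91932/23)*(-50149/36) = -384191489/69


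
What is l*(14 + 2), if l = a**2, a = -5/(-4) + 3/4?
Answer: 64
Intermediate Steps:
a = 2 (a = -5*(-1/4) + 3*(1/4) = 5/4 + 3/4 = 2)
l = 4 (l = 2**2 = 4)
l*(14 + 2) = 4*(14 + 2) = 4*16 = 64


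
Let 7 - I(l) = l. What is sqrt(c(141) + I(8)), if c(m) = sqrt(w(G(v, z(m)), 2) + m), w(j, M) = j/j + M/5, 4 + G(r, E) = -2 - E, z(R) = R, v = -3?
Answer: sqrt(-25 + 10*sqrt(890))/5 ≈ 3.3065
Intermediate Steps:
I(l) = 7 - l
G(r, E) = -6 - E (G(r, E) = -4 + (-2 - E) = -6 - E)
w(j, M) = 1 + M/5 (w(j, M) = 1 + M*(1/5) = 1 + M/5)
c(m) = sqrt(7/5 + m) (c(m) = sqrt((1 + (1/5)*2) + m) = sqrt((1 + 2/5) + m) = sqrt(7/5 + m))
sqrt(c(141) + I(8)) = sqrt(sqrt(35 + 25*141)/5 + (7 - 1*8)) = sqrt(sqrt(35 + 3525)/5 + (7 - 8)) = sqrt(sqrt(3560)/5 - 1) = sqrt((2*sqrt(890))/5 - 1) = sqrt(2*sqrt(890)/5 - 1) = sqrt(-1 + 2*sqrt(890)/5)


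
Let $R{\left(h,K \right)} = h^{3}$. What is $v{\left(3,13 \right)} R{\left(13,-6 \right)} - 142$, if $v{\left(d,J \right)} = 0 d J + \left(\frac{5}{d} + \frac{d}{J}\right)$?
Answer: $\frac{12080}{3} \approx 4026.7$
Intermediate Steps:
$v{\left(d,J \right)} = \frac{5}{d} + \frac{d}{J}$ ($v{\left(d,J \right)} = 0 J + \left(\frac{5}{d} + \frac{d}{J}\right) = 0 + \left(\frac{5}{d} + \frac{d}{J}\right) = \frac{5}{d} + \frac{d}{J}$)
$v{\left(3,13 \right)} R{\left(13,-6 \right)} - 142 = \left(\frac{5}{3} + \frac{3}{13}\right) 13^{3} - 142 = \left(5 \cdot \frac{1}{3} + 3 \cdot \frac{1}{13}\right) 2197 - 142 = \left(\frac{5}{3} + \frac{3}{13}\right) 2197 - 142 = \frac{74}{39} \cdot 2197 - 142 = \frac{12506}{3} - 142 = \frac{12080}{3}$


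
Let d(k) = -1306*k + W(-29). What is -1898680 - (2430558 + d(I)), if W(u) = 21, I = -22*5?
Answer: -4472919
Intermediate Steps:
I = -110
d(k) = 21 - 1306*k (d(k) = -1306*k + 21 = 21 - 1306*k)
-1898680 - (2430558 + d(I)) = -1898680 - (2430558 + (21 - 1306*(-110))) = -1898680 - (2430558 + (21 + 143660)) = -1898680 - (2430558 + 143681) = -1898680 - 1*2574239 = -1898680 - 2574239 = -4472919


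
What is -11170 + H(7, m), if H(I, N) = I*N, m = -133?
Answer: -12101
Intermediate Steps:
-11170 + H(7, m) = -11170 + 7*(-133) = -11170 - 931 = -12101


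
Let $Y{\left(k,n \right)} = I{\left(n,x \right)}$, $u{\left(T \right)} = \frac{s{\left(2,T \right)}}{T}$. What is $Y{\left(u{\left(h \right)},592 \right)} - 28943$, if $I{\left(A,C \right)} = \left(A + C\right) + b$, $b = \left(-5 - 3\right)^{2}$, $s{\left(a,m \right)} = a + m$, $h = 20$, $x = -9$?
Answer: $-28296$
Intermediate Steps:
$b = 64$ ($b = \left(-8\right)^{2} = 64$)
$u{\left(T \right)} = \frac{2 + T}{T}$
$I{\left(A,C \right)} = 64 + A + C$ ($I{\left(A,C \right)} = \left(A + C\right) + 64 = 64 + A + C$)
$Y{\left(k,n \right)} = 55 + n$ ($Y{\left(k,n \right)} = 64 + n - 9 = 55 + n$)
$Y{\left(u{\left(h \right)},592 \right)} - 28943 = \left(55 + 592\right) - 28943 = 647 - 28943 = -28296$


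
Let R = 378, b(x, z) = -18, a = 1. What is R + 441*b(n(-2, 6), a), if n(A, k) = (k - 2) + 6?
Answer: -7560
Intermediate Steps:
n(A, k) = 4 + k (n(A, k) = (-2 + k) + 6 = 4 + k)
R + 441*b(n(-2, 6), a) = 378 + 441*(-18) = 378 - 7938 = -7560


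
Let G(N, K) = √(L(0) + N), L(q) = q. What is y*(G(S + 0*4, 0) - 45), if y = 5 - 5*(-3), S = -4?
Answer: -900 + 40*I ≈ -900.0 + 40.0*I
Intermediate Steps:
y = 20 (y = 5 + 15 = 20)
G(N, K) = √N (G(N, K) = √(0 + N) = √N)
y*(G(S + 0*4, 0) - 45) = 20*(√(-4 + 0*4) - 45) = 20*(√(-4 + 0) - 45) = 20*(√(-4) - 45) = 20*(2*I - 45) = 20*(-45 + 2*I) = -900 + 40*I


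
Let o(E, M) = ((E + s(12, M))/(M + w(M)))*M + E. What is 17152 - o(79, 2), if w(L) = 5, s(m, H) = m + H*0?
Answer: 17047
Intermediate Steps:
s(m, H) = m (s(m, H) = m + 0 = m)
o(E, M) = E + M*(12 + E)/(5 + M) (o(E, M) = ((E + 12)/(M + 5))*M + E = ((12 + E)/(5 + M))*M + E = M*(12 + E)/(5 + M) + E = E + M*(12 + E)/(5 + M))
17152 - o(79, 2) = 17152 - (5*79 + 12*2 + 2*79*2)/(5 + 2) = 17152 - (395 + 24 + 316)/7 = 17152 - 735/7 = 17152 - 1*105 = 17152 - 105 = 17047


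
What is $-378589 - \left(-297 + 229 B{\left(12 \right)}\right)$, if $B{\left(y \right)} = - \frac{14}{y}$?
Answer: $- \frac{2268149}{6} \approx -3.7803 \cdot 10^{5}$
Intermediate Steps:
$-378589 - \left(-297 + 229 B{\left(12 \right)}\right) = -378589 - \left(-297 + 229 \left(- \frac{14}{12}\right)\right) = -378589 - \left(-297 + 229 \left(\left(-14\right) \frac{1}{12}\right)\right) = -378589 - \left(-297 + 229 \left(- \frac{7}{6}\right)\right) = -378589 - \left(-297 - \frac{1603}{6}\right) = -378589 - - \frac{3385}{6} = -378589 + \frac{3385}{6} = - \frac{2268149}{6}$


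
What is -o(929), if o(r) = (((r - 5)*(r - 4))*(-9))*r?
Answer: 7146146700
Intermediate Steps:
o(r) = -9*r*(-5 + r)*(-4 + r) (o(r) = (((-5 + r)*(-4 + r))*(-9))*r = (-9*(-5 + r)*(-4 + r))*r = -9*r*(-5 + r)*(-4 + r))
-o(929) = -9*929*(-20 - 1*929**2 + 9*929) = -9*929*(-20 - 1*863041 + 8361) = -9*929*(-20 - 863041 + 8361) = -9*929*(-854700) = -1*(-7146146700) = 7146146700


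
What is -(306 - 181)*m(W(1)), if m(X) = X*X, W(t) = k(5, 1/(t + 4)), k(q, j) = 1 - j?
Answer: -80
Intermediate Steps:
W(t) = 1 - 1/(4 + t) (W(t) = 1 - 1/(t + 4) = 1 - 1/(4 + t))
m(X) = X²
-(306 - 181)*m(W(1)) = -(306 - 181)*((3 + 1)/(4 + 1))² = -125*(4/5)² = -125*((⅕)*4)² = -125*(⅘)² = -125*16/25 = -1*80 = -80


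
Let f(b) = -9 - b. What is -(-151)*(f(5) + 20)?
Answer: 906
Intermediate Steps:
-(-151)*(f(5) + 20) = -(-151)*((-9 - 1*5) + 20) = -(-151)*((-9 - 5) + 20) = -(-151)*(-14 + 20) = -(-151)*6 = -1*(-906) = 906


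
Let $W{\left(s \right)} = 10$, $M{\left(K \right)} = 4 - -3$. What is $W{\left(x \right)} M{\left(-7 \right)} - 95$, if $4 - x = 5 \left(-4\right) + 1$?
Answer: $-25$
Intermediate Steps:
$M{\left(K \right)} = 7$ ($M{\left(K \right)} = 4 + 3 = 7$)
$x = 23$ ($x = 4 - \left(5 \left(-4\right) + 1\right) = 4 - \left(-20 + 1\right) = 4 - -19 = 4 + 19 = 23$)
$W{\left(x \right)} M{\left(-7 \right)} - 95 = 10 \cdot 7 - 95 = 70 - 95 = -25$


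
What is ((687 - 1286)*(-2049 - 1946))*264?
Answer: 631753320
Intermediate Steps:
((687 - 1286)*(-2049 - 1946))*264 = -599*(-3995)*264 = 2393005*264 = 631753320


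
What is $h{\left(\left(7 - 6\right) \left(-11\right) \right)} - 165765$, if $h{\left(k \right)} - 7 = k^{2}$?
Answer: $-165637$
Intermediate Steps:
$h{\left(k \right)} = 7 + k^{2}$
$h{\left(\left(7 - 6\right) \left(-11\right) \right)} - 165765 = \left(7 + \left(\left(7 - 6\right) \left(-11\right)\right)^{2}\right) - 165765 = \left(7 + \left(1 \left(-11\right)\right)^{2}\right) - 165765 = \left(7 + \left(-11\right)^{2}\right) - 165765 = \left(7 + 121\right) - 165765 = 128 - 165765 = -165637$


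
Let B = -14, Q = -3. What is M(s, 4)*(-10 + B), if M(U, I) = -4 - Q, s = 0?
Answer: 24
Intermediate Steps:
M(U, I) = -1 (M(U, I) = -4 - 1*(-3) = -4 + 3 = -1)
M(s, 4)*(-10 + B) = -(-10 - 14) = -1*(-24) = 24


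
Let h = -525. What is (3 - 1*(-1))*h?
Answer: -2100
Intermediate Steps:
(3 - 1*(-1))*h = (3 - 1*(-1))*(-525) = (3 + 1)*(-525) = 4*(-525) = -2100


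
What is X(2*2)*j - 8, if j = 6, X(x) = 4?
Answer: 16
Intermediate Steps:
X(2*2)*j - 8 = 4*6 - 8 = 24 - 8 = 16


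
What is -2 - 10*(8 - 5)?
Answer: -32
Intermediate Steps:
-2 - 10*(8 - 5) = -2 - 10*3 = -2 - 30 = -32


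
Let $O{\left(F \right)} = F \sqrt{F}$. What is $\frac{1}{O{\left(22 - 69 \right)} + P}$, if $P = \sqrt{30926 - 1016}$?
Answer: $\frac{1}{\sqrt{29910} - 47 i \sqrt{47}} \approx 0.0012932 + 0.0024094 i$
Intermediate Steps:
$O{\left(F \right)} = F^{\frac{3}{2}}$
$P = \sqrt{29910} \approx 172.95$
$\frac{1}{O{\left(22 - 69 \right)} + P} = \frac{1}{\left(22 - 69\right)^{\frac{3}{2}} + \sqrt{29910}} = \frac{1}{\left(-47\right)^{\frac{3}{2}} + \sqrt{29910}} = \frac{1}{- 47 i \sqrt{47} + \sqrt{29910}} = \frac{1}{\sqrt{29910} - 47 i \sqrt{47}}$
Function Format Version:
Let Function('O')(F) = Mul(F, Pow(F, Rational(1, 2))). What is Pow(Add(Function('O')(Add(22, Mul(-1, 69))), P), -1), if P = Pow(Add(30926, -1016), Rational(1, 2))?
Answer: Pow(Add(Pow(29910, Rational(1, 2)), Mul(-47, I, Pow(47, Rational(1, 2)))), -1) ≈ Add(0.0012932, Mul(0.0024094, I))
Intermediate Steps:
Function('O')(F) = Pow(F, Rational(3, 2))
P = Pow(29910, Rational(1, 2)) ≈ 172.95
Pow(Add(Function('O')(Add(22, Mul(-1, 69))), P), -1) = Pow(Add(Pow(Add(22, Mul(-1, 69)), Rational(3, 2)), Pow(29910, Rational(1, 2))), -1) = Pow(Add(Pow(Add(22, -69), Rational(3, 2)), Pow(29910, Rational(1, 2))), -1) = Pow(Add(Pow(-47, Rational(3, 2)), Pow(29910, Rational(1, 2))), -1) = Pow(Add(Mul(-47, I, Pow(47, Rational(1, 2))), Pow(29910, Rational(1, 2))), -1) = Pow(Add(Pow(29910, Rational(1, 2)), Mul(-47, I, Pow(47, Rational(1, 2)))), -1)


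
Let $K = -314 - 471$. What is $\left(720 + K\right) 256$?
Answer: $-16640$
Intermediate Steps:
$K = -785$
$\left(720 + K\right) 256 = \left(720 - 785\right) 256 = \left(-65\right) 256 = -16640$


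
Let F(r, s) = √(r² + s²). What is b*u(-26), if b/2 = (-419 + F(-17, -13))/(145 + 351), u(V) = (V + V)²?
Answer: -141622/31 + 338*√458/31 ≈ -4335.1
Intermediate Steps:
u(V) = 4*V² (u(V) = (2*V)² = 4*V²)
b = -419/248 + √458/248 (b = 2*((-419 + √((-17)² + (-13)²))/(145 + 351)) = 2*((-419 + √(289 + 169))/496) = 2*((-419 + √458)*(1/496)) = 2*(-419/496 + √458/496) = -419/248 + √458/248 ≈ -1.6032)
b*u(-26) = (-419/248 + √458/248)*(4*(-26)²) = (-419/248 + √458/248)*(4*676) = (-419/248 + √458/248)*2704 = -141622/31 + 338*√458/31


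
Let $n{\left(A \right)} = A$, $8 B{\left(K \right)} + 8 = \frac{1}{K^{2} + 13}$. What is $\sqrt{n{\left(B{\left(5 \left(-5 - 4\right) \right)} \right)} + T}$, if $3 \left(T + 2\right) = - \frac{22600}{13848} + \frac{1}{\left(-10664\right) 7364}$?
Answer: $\frac{i \sqrt{4249880708753911122963146306}}{34629416736936} \approx 1.8825 i$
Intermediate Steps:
$B{\left(K \right)} = -1 + \frac{1}{8 \left(13 + K^{2}\right)}$ ($B{\left(K \right)} = -1 + \frac{1}{8 \left(K^{2} + 13\right)} = -1 + \frac{1}{8 \left(13 + K^{2}\right)}$)
$T = - \frac{1037455815587}{407804711328}$ ($T = -2 + \frac{- \frac{22600}{13848} + \frac{1}{\left(-10664\right) 7364}}{3} = -2 + \frac{\left(-22600\right) \frac{1}{13848} - \frac{1}{78529696}}{3} = -2 + \frac{- \frac{2825}{1731} - \frac{1}{78529696}}{3} = -2 + \frac{1}{3} \left(- \frac{221846392931}{135934903776}\right) = -2 - \frac{221846392931}{407804711328} = - \frac{1037455815587}{407804711328} \approx -2.544$)
$\sqrt{n{\left(B{\left(5 \left(-5 - 4\right) \right)} \right)} + T} = \sqrt{\frac{- \frac{103}{8} - \left(5 \left(-5 - 4\right)\right)^{2}}{13 + \left(5 \left(-5 - 4\right)\right)^{2}} - \frac{1037455815587}{407804711328}} = \sqrt{\frac{- \frac{103}{8} - \left(5 \left(-9\right)\right)^{2}}{13 + \left(5 \left(-9\right)\right)^{2}} - \frac{1037455815587}{407804711328}} = \sqrt{\frac{- \frac{103}{8} - \left(-45\right)^{2}}{13 + \left(-45\right)^{2}} - \frac{1037455815587}{407804711328}} = \sqrt{\frac{- \frac{103}{8} - 2025}{13 + 2025} - \frac{1037455815587}{407804711328}} = \sqrt{\frac{- \frac{103}{8} - 2025}{2038} - \frac{1037455815587}{407804711328}} = \sqrt{\frac{1}{2038} \left(- \frac{16303}{8}\right) - \frac{1037455815587}{407804711328}} = \sqrt{- \frac{16303}{16304} - \frac{1037455815587}{407804711328}} = \sqrt{- \frac{1472694989131927}{415553000843232}} = \frac{i \sqrt{4249880708753911122963146306}}{34629416736936}$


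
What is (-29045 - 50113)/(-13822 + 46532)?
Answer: -39579/16355 ≈ -2.4200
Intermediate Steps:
(-29045 - 50113)/(-13822 + 46532) = -79158/32710 = -79158*1/32710 = -39579/16355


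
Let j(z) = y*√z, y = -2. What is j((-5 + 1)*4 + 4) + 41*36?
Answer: 1476 - 4*I*√3 ≈ 1476.0 - 6.9282*I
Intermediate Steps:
j(z) = -2*√z
j((-5 + 1)*4 + 4) + 41*36 = -2*√((-5 + 1)*4 + 4) + 41*36 = -2*√(-4*4 + 4) + 1476 = -2*√(-16 + 4) + 1476 = -4*I*√3 + 1476 = 1476 - 4*I*√3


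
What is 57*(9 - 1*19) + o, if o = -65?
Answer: -635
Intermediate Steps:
57*(9 - 1*19) + o = 57*(9 - 1*19) - 65 = 57*(9 - 19) - 65 = 57*(-10) - 65 = -570 - 65 = -635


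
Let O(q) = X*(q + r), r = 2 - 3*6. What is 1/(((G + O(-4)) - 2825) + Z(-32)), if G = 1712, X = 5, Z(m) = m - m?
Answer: -1/1213 ≈ -0.00082440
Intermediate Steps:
Z(m) = 0
r = -16 (r = 2 - 18 = -16)
O(q) = -80 + 5*q (O(q) = 5*(q - 16) = 5*(-16 + q) = -80 + 5*q)
1/(((G + O(-4)) - 2825) + Z(-32)) = 1/(((1712 + (-80 + 5*(-4))) - 2825) + 0) = 1/(((1712 + (-80 - 20)) - 2825) + 0) = 1/(((1712 - 100) - 2825) + 0) = 1/((1612 - 2825) + 0) = 1/(-1213 + 0) = 1/(-1213) = -1/1213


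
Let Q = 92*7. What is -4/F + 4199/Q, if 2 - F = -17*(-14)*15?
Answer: 468269/71806 ≈ 6.5213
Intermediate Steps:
F = -3568 (F = 2 - (-17*(-14))*15 = 2 - 238*15 = 2 - 1*3570 = 2 - 3570 = -3568)
Q = 644
-4/F + 4199/Q = -4/(-3568) + 4199/644 = -4*(-1/3568) + 4199*(1/644) = 1/892 + 4199/644 = 468269/71806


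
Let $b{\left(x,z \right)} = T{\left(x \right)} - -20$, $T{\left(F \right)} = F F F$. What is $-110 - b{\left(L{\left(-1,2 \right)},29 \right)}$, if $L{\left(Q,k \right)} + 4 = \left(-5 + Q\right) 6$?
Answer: $63870$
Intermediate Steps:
$L{\left(Q,k \right)} = -34 + 6 Q$ ($L{\left(Q,k \right)} = -4 + \left(-5 + Q\right) 6 = -4 + \left(-30 + 6 Q\right) = -34 + 6 Q$)
$T{\left(F \right)} = F^{3}$ ($T{\left(F \right)} = F^{2} F = F^{3}$)
$b{\left(x,z \right)} = 20 + x^{3}$ ($b{\left(x,z \right)} = x^{3} - -20 = x^{3} + 20 = 20 + x^{3}$)
$-110 - b{\left(L{\left(-1,2 \right)},29 \right)} = -110 - \left(20 + \left(-34 + 6 \left(-1\right)\right)^{3}\right) = -110 - \left(20 + \left(-34 - 6\right)^{3}\right) = -110 - \left(20 + \left(-40\right)^{3}\right) = -110 - \left(20 - 64000\right) = -110 - -63980 = -110 + 63980 = 63870$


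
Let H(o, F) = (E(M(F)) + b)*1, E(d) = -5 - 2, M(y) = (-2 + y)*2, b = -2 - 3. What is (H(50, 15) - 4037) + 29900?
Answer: 25851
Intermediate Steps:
b = -5
M(y) = -4 + 2*y
E(d) = -7
H(o, F) = -12 (H(o, F) = (-7 - 5)*1 = -12*1 = -12)
(H(50, 15) - 4037) + 29900 = (-12 - 4037) + 29900 = -4049 + 29900 = 25851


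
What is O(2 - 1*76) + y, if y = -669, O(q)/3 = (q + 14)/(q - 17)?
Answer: -60699/91 ≈ -667.02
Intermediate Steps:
O(q) = 3*(14 + q)/(-17 + q) (O(q) = 3*((q + 14)/(q - 17)) = 3*((14 + q)/(-17 + q)) = 3*(14 + q)/(-17 + q))
O(2 - 1*76) + y = 3*(14 + (2 - 1*76))/(-17 + (2 - 1*76)) - 669 = 3*(14 + (2 - 76))/(-17 + (2 - 76)) - 669 = 3*(14 - 74)/(-17 - 74) - 669 = 3*(-60)/(-91) - 669 = 3*(-1/91)*(-60) - 669 = 180/91 - 669 = -60699/91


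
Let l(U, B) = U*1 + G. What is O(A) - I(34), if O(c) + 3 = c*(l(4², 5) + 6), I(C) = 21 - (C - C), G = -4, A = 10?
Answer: 156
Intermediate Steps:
l(U, B) = -4 + U (l(U, B) = U*1 - 4 = U - 4 = -4 + U)
I(C) = 21 (I(C) = 21 - 1*0 = 21 + 0 = 21)
O(c) = -3 + 18*c (O(c) = -3 + c*((-4 + 4²) + 6) = -3 + c*((-4 + 16) + 6) = -3 + c*(12 + 6) = -3 + c*18 = -3 + 18*c)
O(A) - I(34) = (-3 + 18*10) - 1*21 = (-3 + 180) - 21 = 177 - 21 = 156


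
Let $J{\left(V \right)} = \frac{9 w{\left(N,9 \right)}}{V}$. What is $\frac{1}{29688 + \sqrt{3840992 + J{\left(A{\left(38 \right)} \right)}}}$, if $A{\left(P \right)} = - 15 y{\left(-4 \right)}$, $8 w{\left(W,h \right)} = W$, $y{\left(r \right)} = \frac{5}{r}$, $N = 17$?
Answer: $\frac{1484400}{43876817549} - \frac{5 \sqrt{384099302}}{43876817549} \approx 3.1598 \cdot 10^{-5}$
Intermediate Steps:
$w{\left(W,h \right)} = \frac{W}{8}$
$A{\left(P \right)} = \frac{75}{4}$ ($A{\left(P \right)} = - 15 \frac{5}{-4} = - 15 \cdot 5 \left(- \frac{1}{4}\right) = \left(-15\right) \left(- \frac{5}{4}\right) = \frac{75}{4}$)
$J{\left(V \right)} = \frac{153}{8 V}$ ($J{\left(V \right)} = \frac{9 \cdot \frac{1}{8} \cdot 17}{V} = \frac{9 \cdot \frac{17}{8}}{V} = \frac{153}{8 V}$)
$\frac{1}{29688 + \sqrt{3840992 + J{\left(A{\left(38 \right)} \right)}}} = \frac{1}{29688 + \sqrt{3840992 + \frac{153}{8 \cdot \frac{75}{4}}}} = \frac{1}{29688 + \sqrt{3840992 + \frac{153}{8} \cdot \frac{4}{75}}} = \frac{1}{29688 + \sqrt{3840992 + \frac{51}{50}}} = \frac{1}{29688 + \sqrt{\frac{192049651}{50}}} = \frac{1}{29688 + \frac{\sqrt{384099302}}{10}}$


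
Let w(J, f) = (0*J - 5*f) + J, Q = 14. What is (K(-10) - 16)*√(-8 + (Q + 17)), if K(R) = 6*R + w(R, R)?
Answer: -36*√23 ≈ -172.65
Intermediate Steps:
w(J, f) = J - 5*f (w(J, f) = (0 - 5*f) + J = -5*f + J = J - 5*f)
K(R) = 2*R (K(R) = 6*R + (R - 5*R) = 6*R - 4*R = 2*R)
(K(-10) - 16)*√(-8 + (Q + 17)) = (2*(-10) - 16)*√(-8 + (14 + 17)) = (-20 - 16)*√(-8 + 31) = -36*√23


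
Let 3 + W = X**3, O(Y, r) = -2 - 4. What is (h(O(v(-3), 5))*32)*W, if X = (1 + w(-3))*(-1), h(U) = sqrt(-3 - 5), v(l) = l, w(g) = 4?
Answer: -8192*I*sqrt(2) ≈ -11585.0*I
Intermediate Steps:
O(Y, r) = -6
h(U) = 2*I*sqrt(2) (h(U) = sqrt(-8) = 2*I*sqrt(2))
X = -5 (X = (1 + 4)*(-1) = 5*(-1) = -5)
W = -128 (W = -3 + (-5)**3 = -3 - 125 = -128)
(h(O(v(-3), 5))*32)*W = ((2*I*sqrt(2))*32)*(-128) = (64*I*sqrt(2))*(-128) = -8192*I*sqrt(2)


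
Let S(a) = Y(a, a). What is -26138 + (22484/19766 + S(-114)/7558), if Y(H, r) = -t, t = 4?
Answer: -976155822514/37347857 ≈ -26137.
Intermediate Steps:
Y(H, r) = -4 (Y(H, r) = -1*4 = -4)
S(a) = -4
-26138 + (22484/19766 + S(-114)/7558) = -26138 + (22484/19766 - 4/7558) = -26138 + (22484*(1/19766) - 4*1/7558) = -26138 + (11242/9883 - 2/3779) = -26138 + 42463752/37347857 = -976155822514/37347857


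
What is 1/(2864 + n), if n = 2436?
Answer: 1/5300 ≈ 0.00018868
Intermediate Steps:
1/(2864 + n) = 1/(2864 + 2436) = 1/5300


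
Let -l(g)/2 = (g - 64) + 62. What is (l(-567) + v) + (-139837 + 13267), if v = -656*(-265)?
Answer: 48408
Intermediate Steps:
l(g) = 4 - 2*g (l(g) = -2*((g - 64) + 62) = -2*((-64 + g) + 62) = -2*(-2 + g) = 4 - 2*g)
v = 173840
(l(-567) + v) + (-139837 + 13267) = ((4 - 2*(-567)) + 173840) + (-139837 + 13267) = ((4 + 1134) + 173840) - 126570 = (1138 + 173840) - 126570 = 174978 - 126570 = 48408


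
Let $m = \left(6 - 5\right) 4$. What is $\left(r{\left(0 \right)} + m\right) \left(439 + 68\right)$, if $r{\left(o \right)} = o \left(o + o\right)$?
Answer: $2028$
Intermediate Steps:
$m = 4$ ($m = 1 \cdot 4 = 4$)
$r{\left(o \right)} = 2 o^{2}$ ($r{\left(o \right)} = o 2 o = 2 o^{2}$)
$\left(r{\left(0 \right)} + m\right) \left(439 + 68\right) = \left(2 \cdot 0^{2} + 4\right) \left(439 + 68\right) = \left(2 \cdot 0 + 4\right) 507 = \left(0 + 4\right) 507 = 4 \cdot 507 = 2028$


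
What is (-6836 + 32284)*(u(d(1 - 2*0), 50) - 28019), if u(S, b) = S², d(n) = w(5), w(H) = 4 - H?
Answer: -713002064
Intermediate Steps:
d(n) = -1 (d(n) = 4 - 1*5 = 4 - 5 = -1)
(-6836 + 32284)*(u(d(1 - 2*0), 50) - 28019) = (-6836 + 32284)*((-1)² - 28019) = 25448*(1 - 28019) = 25448*(-28018) = -713002064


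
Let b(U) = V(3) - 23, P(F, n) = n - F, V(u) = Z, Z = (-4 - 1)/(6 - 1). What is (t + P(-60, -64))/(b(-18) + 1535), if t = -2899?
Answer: -2903/1511 ≈ -1.9212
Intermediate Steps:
Z = -1 (Z = -5/5 = -5*1/5 = -1)
V(u) = -1
b(U) = -24 (b(U) = -1 - 23 = -24)
(t + P(-60, -64))/(b(-18) + 1535) = (-2899 + (-64 - 1*(-60)))/(-24 + 1535) = (-2899 + (-64 + 60))/1511 = (-2899 - 4)*(1/1511) = -2903*1/1511 = -2903/1511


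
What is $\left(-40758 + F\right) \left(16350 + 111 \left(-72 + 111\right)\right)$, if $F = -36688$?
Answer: $-1601505834$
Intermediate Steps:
$\left(-40758 + F\right) \left(16350 + 111 \left(-72 + 111\right)\right) = \left(-40758 - 36688\right) \left(16350 + 111 \left(-72 + 111\right)\right) = - 77446 \left(16350 + 111 \cdot 39\right) = - 77446 \left(16350 + 4329\right) = \left(-77446\right) 20679 = -1601505834$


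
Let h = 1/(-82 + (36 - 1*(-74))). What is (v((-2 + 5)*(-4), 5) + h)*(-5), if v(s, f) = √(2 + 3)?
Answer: -5/28 - 5*√5 ≈ -11.359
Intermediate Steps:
h = 1/28 (h = 1/(-82 + (36 + 74)) = 1/(-82 + 110) = 1/28 ≈ 0.035714)
v(s, f) = √5
(v((-2 + 5)*(-4), 5) + h)*(-5) = (√5 + 1/28)*(-5) = (1/28 + √5)*(-5) = -5/28 - 5*√5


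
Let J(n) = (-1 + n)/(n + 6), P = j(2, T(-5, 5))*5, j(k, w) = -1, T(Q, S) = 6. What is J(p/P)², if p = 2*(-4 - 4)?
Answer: 121/2116 ≈ 0.057183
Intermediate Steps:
p = -16 (p = 2*(-8) = -16)
P = -5 (P = -1*5 = -5)
J(n) = (-1 + n)/(6 + n)
J(p/P)² = ((-1 - 16/(-5))/(6 - 16/(-5)))² = ((-1 - 16*(-⅕))/(6 - 16*(-⅕)))² = ((-1 + 16/5)/(6 + 16/5))² = ((11/5)/(46/5))² = ((5/46)*(11/5))² = (11/46)² = 121/2116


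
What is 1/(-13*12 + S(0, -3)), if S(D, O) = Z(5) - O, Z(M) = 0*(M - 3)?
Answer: -1/153 ≈ -0.0065359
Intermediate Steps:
Z(M) = 0 (Z(M) = 0*(-3 + M) = 0)
S(D, O) = -O (S(D, O) = 0 - O = -O)
1/(-13*12 + S(0, -3)) = 1/(-13*12 - 1*(-3)) = 1/(-156 + 3) = 1/(-153) = -1/153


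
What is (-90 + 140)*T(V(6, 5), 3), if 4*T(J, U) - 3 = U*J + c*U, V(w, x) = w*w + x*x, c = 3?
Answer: 4875/2 ≈ 2437.5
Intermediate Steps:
V(w, x) = w² + x²
T(J, U) = ¾ + 3*U/4 + J*U/4 (T(J, U) = ¾ + (U*J + 3*U)/4 = ¾ + (J*U + 3*U)/4 = ¾ + (3*U + J*U)/4 = ¾ + (3*U/4 + J*U/4) = ¾ + 3*U/4 + J*U/4)
(-90 + 140)*T(V(6, 5), 3) = (-90 + 140)*(¾ + (¾)*3 + (¼)*(6² + 5²)*3) = 50*(¾ + 9/4 + (¼)*(36 + 25)*3) = 50*(¾ + 9/4 + (¼)*61*3) = 50*(¾ + 9/4 + 183/4) = 50*(195/4) = 4875/2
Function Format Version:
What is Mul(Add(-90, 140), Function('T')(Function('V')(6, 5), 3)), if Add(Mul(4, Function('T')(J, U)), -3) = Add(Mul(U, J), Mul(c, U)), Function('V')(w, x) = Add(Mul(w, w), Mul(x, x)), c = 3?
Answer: Rational(4875, 2) ≈ 2437.5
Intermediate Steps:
Function('V')(w, x) = Add(Pow(w, 2), Pow(x, 2))
Function('T')(J, U) = Add(Rational(3, 4), Mul(Rational(3, 4), U), Mul(Rational(1, 4), J, U)) (Function('T')(J, U) = Add(Rational(3, 4), Mul(Rational(1, 4), Add(Mul(U, J), Mul(3, U)))) = Add(Rational(3, 4), Mul(Rational(1, 4), Add(Mul(J, U), Mul(3, U)))) = Add(Rational(3, 4), Mul(Rational(1, 4), Add(Mul(3, U), Mul(J, U)))) = Add(Rational(3, 4), Add(Mul(Rational(3, 4), U), Mul(Rational(1, 4), J, U))) = Add(Rational(3, 4), Mul(Rational(3, 4), U), Mul(Rational(1, 4), J, U)))
Mul(Add(-90, 140), Function('T')(Function('V')(6, 5), 3)) = Mul(Add(-90, 140), Add(Rational(3, 4), Mul(Rational(3, 4), 3), Mul(Rational(1, 4), Add(Pow(6, 2), Pow(5, 2)), 3))) = Mul(50, Add(Rational(3, 4), Rational(9, 4), Mul(Rational(1, 4), Add(36, 25), 3))) = Mul(50, Add(Rational(3, 4), Rational(9, 4), Mul(Rational(1, 4), 61, 3))) = Mul(50, Add(Rational(3, 4), Rational(9, 4), Rational(183, 4))) = Mul(50, Rational(195, 4)) = Rational(4875, 2)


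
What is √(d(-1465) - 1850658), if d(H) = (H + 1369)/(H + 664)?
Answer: I*√131931549618/267 ≈ 1360.4*I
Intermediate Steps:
d(H) = (1369 + H)/(664 + H)
√(d(-1465) - 1850658) = √((1369 - 1465)/(664 - 1465) - 1850658) = √(-96/(-801) - 1850658) = √(-1/801*(-96) - 1850658) = √(32/267 - 1850658) = √(-494125654/267) = I*√131931549618/267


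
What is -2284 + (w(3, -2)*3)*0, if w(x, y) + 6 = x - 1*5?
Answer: -2284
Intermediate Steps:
w(x, y) = -11 + x (w(x, y) = -6 + (x - 1*5) = -6 + (x - 5) = -6 + (-5 + x) = -11 + x)
-2284 + (w(3, -2)*3)*0 = -2284 + ((-11 + 3)*3)*0 = -2284 - 8*3*0 = -2284 - 24*0 = -2284 + 0 = -2284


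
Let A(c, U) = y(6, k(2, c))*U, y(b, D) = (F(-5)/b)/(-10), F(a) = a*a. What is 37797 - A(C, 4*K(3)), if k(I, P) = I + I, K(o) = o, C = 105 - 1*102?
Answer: 37802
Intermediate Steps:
F(a) = a**2
C = 3 (C = 105 - 102 = 3)
k(I, P) = 2*I
y(b, D) = -5/(2*b) (y(b, D) = ((-5)**2/b)/(-10) = (25/b)*(-1/10) = -5/(2*b))
A(c, U) = -5*U/12 (A(c, U) = (-5/2/6)*U = (-5/2*1/6)*U = -5*U/12)
37797 - A(C, 4*K(3)) = 37797 - (-5)*4*3/12 = 37797 - (-5)*12/12 = 37797 - 1*(-5) = 37797 + 5 = 37802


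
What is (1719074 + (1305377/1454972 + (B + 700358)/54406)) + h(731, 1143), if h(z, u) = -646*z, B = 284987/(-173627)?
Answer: 8568543538870435569667/6872087784947132 ≈ 1.2469e+6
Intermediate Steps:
B = -284987/173627 (B = 284987*(-1/173627) = -284987/173627 ≈ -1.6414)
(1719074 + (1305377/1454972 + (B + 700358)/54406)) + h(731, 1143) = (1719074 + (1305377/1454972 + (-284987/173627 + 700358)/54406)) - 646*731 = (1719074 + (1305377*(1/1454972) + (121600773479/173627)*(1/54406))) - 472226 = (1719074 + (1305377/1454972 + 121600773479/9446350562)) - 472226 = (1719074 + 94628384673929731/6872087784947132) - 472226 = 11813722065204879925499/6872087784947132 - 472226 = 8568543538870435569667/6872087784947132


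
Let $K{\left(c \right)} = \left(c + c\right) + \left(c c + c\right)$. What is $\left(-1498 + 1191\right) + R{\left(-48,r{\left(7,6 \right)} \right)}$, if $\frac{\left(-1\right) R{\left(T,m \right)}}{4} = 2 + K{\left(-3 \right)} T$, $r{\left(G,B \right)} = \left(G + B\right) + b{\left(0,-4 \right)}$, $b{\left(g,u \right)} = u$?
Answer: $-315$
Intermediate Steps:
$K{\left(c \right)} = c^{2} + 3 c$ ($K{\left(c \right)} = 2 c + \left(c^{2} + c\right) = 2 c + \left(c + c^{2}\right) = c^{2} + 3 c$)
$r{\left(G,B \right)} = -4 + B + G$ ($r{\left(G,B \right)} = \left(G + B\right) - 4 = \left(B + G\right) - 4 = -4 + B + G$)
$R{\left(T,m \right)} = -8$ ($R{\left(T,m \right)} = - 4 \left(2 + - 3 \left(3 - 3\right) T\right) = - 4 \left(2 + \left(-3\right) 0 T\right) = - 4 \left(2 + 0 T\right) = - 4 \left(2 + 0\right) = \left(-4\right) 2 = -8$)
$\left(-1498 + 1191\right) + R{\left(-48,r{\left(7,6 \right)} \right)} = \left(-1498 + 1191\right) - 8 = -307 - 8 = -315$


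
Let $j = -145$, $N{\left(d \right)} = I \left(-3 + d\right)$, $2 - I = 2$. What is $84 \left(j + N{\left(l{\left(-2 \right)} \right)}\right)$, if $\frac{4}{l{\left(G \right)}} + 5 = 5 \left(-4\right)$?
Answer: $-12180$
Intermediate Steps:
$I = 0$ ($I = 2 - 2 = 0$)
$l{\left(G \right)} = - \frac{4}{25}$ ($l{\left(G \right)} = \frac{4}{-5 + 5 \left(-4\right)} = \frac{4}{-5 - 20} = \frac{4}{-25} = 4 \left(- \frac{1}{25}\right) = - \frac{4}{25}$)
$N{\left(d \right)} = 0$ ($N{\left(d \right)} = 0 \left(-3 + d\right) = 0$)
$84 \left(j + N{\left(l{\left(-2 \right)} \right)}\right) = 84 \left(-145 + 0\right) = 84 \left(-145\right) = -12180$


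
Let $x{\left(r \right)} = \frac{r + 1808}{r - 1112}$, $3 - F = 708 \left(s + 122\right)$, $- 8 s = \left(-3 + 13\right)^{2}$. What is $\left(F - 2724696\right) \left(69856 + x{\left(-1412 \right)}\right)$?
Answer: $- \frac{123519114983103}{631} \approx -1.9575 \cdot 10^{11}$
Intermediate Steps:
$s = - \frac{25}{2}$ ($s = - \frac{\left(-3 + 13\right)^{2}}{8} = - \frac{10^{2}}{8} = \left(- \frac{1}{8}\right) 100 = - \frac{25}{2} \approx -12.5$)
$F = -77523$ ($F = 3 - 708 \left(- \frac{25}{2} + 122\right) = 3 - 708 \cdot \frac{219}{2} = 3 - 77526 = -77523$)
$x{\left(r \right)} = \frac{1808 + r}{-1112 + r}$
$\left(F - 2724696\right) \left(69856 + x{\left(-1412 \right)}\right) = \left(-77523 - 2724696\right) \left(69856 + \frac{1808 - 1412}{-1112 - 1412}\right) = - 2802219 \left(69856 + \frac{1}{-2524} \cdot 396\right) = - 2802219 \left(69856 - \frac{99}{631}\right) = \left(-2802219\right) \frac{44079037}{631} = - \frac{123519114983103}{631}$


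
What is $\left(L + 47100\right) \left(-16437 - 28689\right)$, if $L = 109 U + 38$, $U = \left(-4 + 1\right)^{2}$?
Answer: $-2171417994$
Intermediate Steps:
$U = 9$ ($U = \left(-3\right)^{2} = 9$)
$L = 1019$ ($L = 109 \cdot 9 + 38 = 981 + 38 = 1019$)
$\left(L + 47100\right) \left(-16437 - 28689\right) = \left(1019 + 47100\right) \left(-16437 - 28689\right) = 48119 \left(-45126\right) = -2171417994$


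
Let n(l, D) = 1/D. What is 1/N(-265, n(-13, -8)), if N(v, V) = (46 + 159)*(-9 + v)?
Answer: -1/56170 ≈ -1.7803e-5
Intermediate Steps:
N(v, V) = -1845 + 205*v (N(v, V) = 205*(-9 + v) = -1845 + 205*v)
1/N(-265, n(-13, -8)) = 1/(-1845 + 205*(-265)) = 1/(-1845 - 54325) = 1/(-56170) = -1/56170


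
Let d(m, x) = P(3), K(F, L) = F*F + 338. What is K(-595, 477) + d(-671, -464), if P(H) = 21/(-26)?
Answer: 9213417/26 ≈ 3.5436e+5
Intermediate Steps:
P(H) = -21/26 (P(H) = 21*(-1/26) = -21/26)
K(F, L) = 338 + F² (K(F, L) = F² + 338 = 338 + F²)
d(m, x) = -21/26
K(-595, 477) + d(-671, -464) = (338 + (-595)²) - 21/26 = (338 + 354025) - 21/26 = 354363 - 21/26 = 9213417/26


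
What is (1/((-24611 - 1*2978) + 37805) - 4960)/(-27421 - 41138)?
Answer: 16890453/233466248 ≈ 0.072346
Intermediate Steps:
(1/((-24611 - 1*2978) + 37805) - 4960)/(-27421 - 41138) = (1/((-24611 - 2978) + 37805) - 4960)/(-68559) = (1/(-27589 + 37805) - 4960)*(-1/68559) = (1/10216 - 4960)*(-1/68559) = -50671359/10216*(-1/68559) = 16890453/233466248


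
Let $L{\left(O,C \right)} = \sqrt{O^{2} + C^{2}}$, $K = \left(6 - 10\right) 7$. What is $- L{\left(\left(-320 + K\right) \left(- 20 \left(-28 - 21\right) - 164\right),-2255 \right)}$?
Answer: $- \sqrt{80642910049} \approx -2.8398 \cdot 10^{5}$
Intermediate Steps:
$K = -28$ ($K = \left(-4\right) 7 = -28$)
$L{\left(O,C \right)} = \sqrt{C^{2} + O^{2}}$
$- L{\left(\left(-320 + K\right) \left(- 20 \left(-28 - 21\right) - 164\right),-2255 \right)} = - \sqrt{\left(-2255\right)^{2} + \left(\left(-320 - 28\right) \left(- 20 \left(-28 - 21\right) - 164\right)\right)^{2}} = - \sqrt{5085025 + \left(- 348 \left(- 20 \left(-28 - 21\right) - 164\right)\right)^{2}} = - \sqrt{5085025 + \left(- 348 \left(\left(-20\right) \left(-49\right) - 164\right)\right)^{2}} = - \sqrt{5085025 + \left(- 348 \left(980 - 164\right)\right)^{2}} = - \sqrt{5085025 + \left(\left(-348\right) 816\right)^{2}} = - \sqrt{5085025 + \left(-283968\right)^{2}} = - \sqrt{5085025 + 80637825024} = - \sqrt{80642910049}$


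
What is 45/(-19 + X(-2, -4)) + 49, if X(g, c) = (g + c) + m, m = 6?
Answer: 886/19 ≈ 46.632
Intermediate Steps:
X(g, c) = 6 + c + g (X(g, c) = (g + c) + 6 = (c + g) + 6 = 6 + c + g)
45/(-19 + X(-2, -4)) + 49 = 45/(-19 + (6 - 4 - 2)) + 49 = 45/(-19 + 0) + 49 = 45/(-19) + 49 = 45*(-1/19) + 49 = -45/19 + 49 = 886/19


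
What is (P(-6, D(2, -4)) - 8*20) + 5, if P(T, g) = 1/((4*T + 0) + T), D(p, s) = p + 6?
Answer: -4651/30 ≈ -155.03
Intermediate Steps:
D(p, s) = 6 + p
P(T, g) = 1/(5*T) (P(T, g) = 1/(4*T + T) = 1/(5*T))
(P(-6, D(2, -4)) - 8*20) + 5 = ((⅕)/(-6) - 8*20) + 5 = ((⅕)*(-⅙) - 160) + 5 = (-1/30 - 160) + 5 = -4801/30 + 5 = -4651/30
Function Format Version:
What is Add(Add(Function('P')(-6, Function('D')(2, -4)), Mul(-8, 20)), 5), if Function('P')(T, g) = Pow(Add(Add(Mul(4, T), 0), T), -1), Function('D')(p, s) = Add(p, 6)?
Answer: Rational(-4651, 30) ≈ -155.03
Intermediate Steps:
Function('D')(p, s) = Add(6, p)
Function('P')(T, g) = Mul(Rational(1, 5), Pow(T, -1)) (Function('P')(T, g) = Pow(Add(Mul(4, T), T), -1) = Pow(Mul(5, T), -1) = Mul(Rational(1, 5), Pow(T, -1)))
Add(Add(Function('P')(-6, Function('D')(2, -4)), Mul(-8, 20)), 5) = Add(Add(Mul(Rational(1, 5), Pow(-6, -1)), Mul(-8, 20)), 5) = Add(Add(Mul(Rational(1, 5), Rational(-1, 6)), -160), 5) = Add(Add(Rational(-1, 30), -160), 5) = Add(Rational(-4801, 30), 5) = Rational(-4651, 30)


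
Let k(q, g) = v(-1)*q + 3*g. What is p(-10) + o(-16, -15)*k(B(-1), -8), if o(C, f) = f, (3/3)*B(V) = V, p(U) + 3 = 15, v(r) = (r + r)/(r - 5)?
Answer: 377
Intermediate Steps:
v(r) = 2*r/(-5 + r) (v(r) = (2*r)/(-5 + r) = 2*r/(-5 + r))
p(U) = 12 (p(U) = -3 + 15 = 12)
B(V) = V
k(q, g) = 3*g + q/3 (k(q, g) = (2*(-1)/(-5 - 1))*q + 3*g = (2*(-1)/(-6))*q + 3*g = (2*(-1)*(-⅙))*q + 3*g = q/3 + 3*g = 3*g + q/3)
p(-10) + o(-16, -15)*k(B(-1), -8) = 12 - 15*(3*(-8) + (⅓)*(-1)) = 12 - 15*(-24 - ⅓) = 12 - 15*(-73/3) = 12 + 365 = 377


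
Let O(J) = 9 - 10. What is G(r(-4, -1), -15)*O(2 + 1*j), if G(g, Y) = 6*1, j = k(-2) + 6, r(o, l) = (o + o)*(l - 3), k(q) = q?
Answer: -6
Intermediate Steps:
r(o, l) = 2*o*(-3 + l) (r(o, l) = (2*o)*(-3 + l) = 2*o*(-3 + l))
j = 4 (j = -2 + 6 = 4)
G(g, Y) = 6
O(J) = -1
G(r(-4, -1), -15)*O(2 + 1*j) = 6*(-1) = -6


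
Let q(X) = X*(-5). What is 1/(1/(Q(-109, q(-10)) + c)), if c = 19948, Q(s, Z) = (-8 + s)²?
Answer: 33637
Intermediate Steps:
q(X) = -5*X
1/(1/(Q(-109, q(-10)) + c)) = 1/(1/((-8 - 109)² + 19948)) = 1/(1/((-117)² + 19948)) = 1/(1/(13689 + 19948)) = 1/(1/33637) = 33637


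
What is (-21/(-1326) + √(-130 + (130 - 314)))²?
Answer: -61344247/195364 + 7*I*√314/221 ≈ -314.0 + 0.56127*I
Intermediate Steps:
(-21/(-1326) + √(-130 + (130 - 314)))² = (-21*(-1/1326) + √(-130 - 184))² = (7/442 + √(-314))² = (7/442 + I*√314)²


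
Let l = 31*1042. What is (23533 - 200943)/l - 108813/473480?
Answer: -2303025377/402482920 ≈ -5.7220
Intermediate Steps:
l = 32302
(23533 - 200943)/l - 108813/473480 = (23533 - 200943)/32302 - 108813/473480 = -177410*1/32302 - 108813*1/473480 = -88705/16151 - 5727/24920 = -2303025377/402482920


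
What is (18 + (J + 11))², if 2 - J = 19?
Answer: 144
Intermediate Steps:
J = -17 (J = 2 - 1*19 = 2 - 19 = -17)
(18 + (J + 11))² = (18 + (-17 + 11))² = (18 - 6)² = 12² = 144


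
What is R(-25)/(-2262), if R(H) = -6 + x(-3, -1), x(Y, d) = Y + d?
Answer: 5/1131 ≈ 0.0044209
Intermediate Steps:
R(H) = -10 (R(H) = -6 + (-3 - 1) = -6 - 4 = -10)
R(-25)/(-2262) = -10/(-2262) = -10*(-1/2262) = 5/1131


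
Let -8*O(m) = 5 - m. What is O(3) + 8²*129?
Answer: 33023/4 ≈ 8255.8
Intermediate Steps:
O(m) = -5/8 + m/8 (O(m) = -(5 - m)/8 = -5/8 + m/8)
O(3) + 8²*129 = (-5/8 + (⅛)*3) + 8²*129 = (-5/8 + 3/8) + 64*129 = -¼ + 8256 = 33023/4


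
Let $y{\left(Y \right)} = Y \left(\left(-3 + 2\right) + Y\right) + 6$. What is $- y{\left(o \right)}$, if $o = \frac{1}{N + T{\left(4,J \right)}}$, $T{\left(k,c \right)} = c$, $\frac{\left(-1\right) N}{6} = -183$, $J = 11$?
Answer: $- \frac{7378178}{1229881} \approx -5.9991$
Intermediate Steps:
$N = 1098$ ($N = \left(-6\right) \left(-183\right) = 1098$)
$o = \frac{1}{1109}$ ($o = \frac{1}{1098 + 11} = \frac{1}{1109} \approx 0.00090171$)
$y{\left(Y \right)} = 6 + Y \left(-1 + Y\right)$ ($y{\left(Y \right)} = Y \left(-1 + Y\right) + 6 = 6 + Y \left(-1 + Y\right)$)
$- y{\left(o \right)} = - (6 + \left(\frac{1}{1109}\right)^{2} - \frac{1}{1109}) = - (6 + \frac{1}{1229881} - \frac{1}{1109}) = \left(-1\right) \frac{7378178}{1229881} = - \frac{7378178}{1229881}$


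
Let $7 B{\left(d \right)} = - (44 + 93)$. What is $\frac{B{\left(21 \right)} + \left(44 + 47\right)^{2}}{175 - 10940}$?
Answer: $- \frac{11566}{15071} \approx -0.76743$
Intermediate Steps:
$B{\left(d \right)} = - \frac{137}{7}$ ($B{\left(d \right)} = \frac{\left(-1\right) \left(44 + 93\right)}{7} = \frac{\left(-1\right) 137}{7} = \frac{1}{7} \left(-137\right) = - \frac{137}{7}$)
$\frac{B{\left(21 \right)} + \left(44 + 47\right)^{2}}{175 - 10940} = \frac{- \frac{137}{7} + \left(44 + 47\right)^{2}}{175 - 10940} = \frac{- \frac{137}{7} + 91^{2}}{-10765} = \left(- \frac{137}{7} + 8281\right) \left(- \frac{1}{10765}\right) = \frac{57830}{7} \left(- \frac{1}{10765}\right) = - \frac{11566}{15071}$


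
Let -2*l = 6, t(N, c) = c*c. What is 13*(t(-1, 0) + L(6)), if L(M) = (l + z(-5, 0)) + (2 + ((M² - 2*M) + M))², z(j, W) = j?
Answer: 13208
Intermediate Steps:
t(N, c) = c²
l = -3 (l = -½*6 = -3)
L(M) = -8 + (2 + M² - M)² (L(M) = (-3 - 5) + (2 + ((M² - 2*M) + M))² = -8 + (2 + (M² - M))² = -8 + (2 + M² - M)²)
13*(t(-1, 0) + L(6)) = 13*(0² + (-8 + (2 + 6² - 1*6)²)) = 13*(0 + (-8 + (2 + 36 - 6)²)) = 13*(0 + (-8 + 32²)) = 13*(0 + (-8 + 1024)) = 13*(0 + 1016) = 13*1016 = 13208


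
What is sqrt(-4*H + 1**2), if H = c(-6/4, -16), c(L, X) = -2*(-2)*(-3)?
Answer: 7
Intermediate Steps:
c(L, X) = -12 (c(L, X) = 4*(-3) = -12)
H = -12
sqrt(-4*H + 1**2) = sqrt(-4*(-12) + 1**2) = sqrt(48 + 1) = sqrt(49) = 7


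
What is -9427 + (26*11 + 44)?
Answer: -9097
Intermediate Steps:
-9427 + (26*11 + 44) = -9427 + (286 + 44) = -9427 + 330 = -9097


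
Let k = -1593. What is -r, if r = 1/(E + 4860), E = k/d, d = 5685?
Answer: -1895/9209169 ≈ -0.00020577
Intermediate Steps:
E = -531/1895 (E = -1593/5685 = -1593*1/5685 = -531/1895 ≈ -0.28021)
r = 1895/9209169 (r = 1/(-531/1895 + 4860) = 1/(9209169/1895) = 1895/9209169 ≈ 0.00020577)
-r = -1*1895/9209169 = -1895/9209169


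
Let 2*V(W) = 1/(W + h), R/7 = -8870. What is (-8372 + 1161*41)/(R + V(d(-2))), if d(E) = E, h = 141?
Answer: -10905662/17261019 ≈ -0.63181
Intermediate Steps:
R = -62090 (R = 7*(-8870) = -62090)
V(W) = 1/(2*(141 + W)) (V(W) = 1/(2*(W + 141)) = 1/(2*(141 + W)))
(-8372 + 1161*41)/(R + V(d(-2))) = (-8372 + 1161*41)/(-62090 + 1/(2*(141 - 2))) = (-8372 + 47601)/(-62090 + (1/2)/139) = 39229/(-62090 + (1/2)*(1/139)) = 39229/(-62090 + 1/278) = 39229/(-17261019/278) = 39229*(-278/17261019) = -10905662/17261019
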